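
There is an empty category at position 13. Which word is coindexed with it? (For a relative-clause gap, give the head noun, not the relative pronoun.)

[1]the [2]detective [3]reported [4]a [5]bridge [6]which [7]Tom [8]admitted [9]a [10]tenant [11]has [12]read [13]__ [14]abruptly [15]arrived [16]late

The gap at 13 is the object of "read", inside a relative clause.
The relative pronoun is "which" (word 6); it is bound by the head noun immediately before it.
Its filler is the head noun "bridge", at word 5.

5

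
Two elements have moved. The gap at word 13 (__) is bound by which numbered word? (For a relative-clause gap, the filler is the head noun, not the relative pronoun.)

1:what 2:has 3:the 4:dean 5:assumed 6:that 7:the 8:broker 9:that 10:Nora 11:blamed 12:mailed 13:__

The marked gap is the direct object of "mailed".
Its filler is the fronted wh-phrase "what", at word 1.
(The other dependency links word 8 to a gap after word 11.)

1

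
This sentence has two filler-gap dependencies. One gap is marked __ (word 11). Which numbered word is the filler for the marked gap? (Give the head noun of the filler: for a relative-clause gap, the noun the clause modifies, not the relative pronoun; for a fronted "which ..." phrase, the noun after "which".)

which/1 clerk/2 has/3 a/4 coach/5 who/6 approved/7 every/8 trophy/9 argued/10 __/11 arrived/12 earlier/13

The marked gap is the subject of "arrived".
Its filler is the fronted wh-phrase "which clerk", at word 2.
(The other dependency links word 5 to a gap after word 6.)

2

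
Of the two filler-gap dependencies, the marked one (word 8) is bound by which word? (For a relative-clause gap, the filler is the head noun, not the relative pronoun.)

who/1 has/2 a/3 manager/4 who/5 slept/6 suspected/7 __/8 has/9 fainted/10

The marked gap is the subject of "fainted".
Its filler is the fronted wh-phrase "who", at word 1.
(The other dependency links word 4 to a gap after word 5.)

1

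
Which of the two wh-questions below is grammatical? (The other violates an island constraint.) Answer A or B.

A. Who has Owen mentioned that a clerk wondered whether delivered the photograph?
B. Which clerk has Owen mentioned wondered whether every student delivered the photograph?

B

In A, the wh-phrase is extracted from inside a wh-island (introduced by "whether"), which blocks movement.
In B, the extraction path crosses only that-complement boundaries, which are transparent.
So B is grammatical.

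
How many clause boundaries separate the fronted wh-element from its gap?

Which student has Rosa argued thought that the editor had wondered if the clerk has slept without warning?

1

"which student" is extracted from the subject of "thought".
Boundaries crossed, outermost first: [Ø] — 1 in total.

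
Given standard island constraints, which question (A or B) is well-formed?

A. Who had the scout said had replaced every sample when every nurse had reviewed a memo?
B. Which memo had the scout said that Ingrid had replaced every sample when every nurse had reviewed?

In B, the wh-phrase is extracted from inside an adjunct island (introduced by "when"), which blocks movement.
In A, the extraction path crosses only that-complement boundaries, which are transparent.
So A is grammatical.

A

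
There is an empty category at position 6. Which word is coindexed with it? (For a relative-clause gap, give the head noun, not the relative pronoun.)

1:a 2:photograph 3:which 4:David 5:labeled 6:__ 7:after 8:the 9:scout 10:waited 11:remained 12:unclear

The gap at 6 is the object of "labeled", inside a relative clause.
The relative pronoun is "which" (word 3); it is bound by the head noun immediately before it.
Its filler is the head noun "photograph", at word 2.

2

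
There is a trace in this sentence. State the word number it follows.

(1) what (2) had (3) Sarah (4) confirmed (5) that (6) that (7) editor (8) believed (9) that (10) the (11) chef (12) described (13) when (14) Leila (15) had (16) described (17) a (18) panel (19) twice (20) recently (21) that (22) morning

The displaced element is "what" (word 1).
It is linked across 2 clause boundaries (that → that).
It functions as the direct object of "described", so the gap sits immediately after word 12 ("described").
Base order: Sarah had confirmed that that editor believed that the chef described what when Leila had described a panel twice recently that morning.

12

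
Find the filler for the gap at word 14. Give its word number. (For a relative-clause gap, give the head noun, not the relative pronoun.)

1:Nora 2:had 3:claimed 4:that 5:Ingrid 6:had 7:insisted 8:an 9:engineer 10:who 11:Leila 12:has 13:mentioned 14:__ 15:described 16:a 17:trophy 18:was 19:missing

The gap at 14 is the subject of "described", inside a relative clause.
The relative pronoun is "who" (word 10); it is bound by the head noun immediately before it.
Its filler is the head noun "engineer", at word 9.

9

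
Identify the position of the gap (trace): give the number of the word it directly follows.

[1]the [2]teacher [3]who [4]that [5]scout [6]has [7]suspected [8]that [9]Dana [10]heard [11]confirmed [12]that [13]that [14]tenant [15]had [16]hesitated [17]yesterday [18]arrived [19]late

The displaced element is "the teacher" (word 2).
It is linked across 2 clause boundaries (that → Ø).
It functions as the subject of "confirmed", so the gap sits immediately after word 10 ("heard").
Base order: That scout has suspected that Dana heard that the teacher confirmed that that tenant had hesitated yesterday.

10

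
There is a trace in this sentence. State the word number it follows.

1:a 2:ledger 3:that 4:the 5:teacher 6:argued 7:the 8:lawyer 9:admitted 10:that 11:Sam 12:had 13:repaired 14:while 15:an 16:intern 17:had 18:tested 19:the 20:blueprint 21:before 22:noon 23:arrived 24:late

The displaced element is "a ledger" (word 2).
It is linked across 2 clause boundaries (Ø → that).
It functions as the direct object of "repaired", so the gap sits immediately after word 13 ("repaired").
Base order: The teacher argued the lawyer admitted that Sam had repaired a ledger while an intern had tested the blueprint before noon.

13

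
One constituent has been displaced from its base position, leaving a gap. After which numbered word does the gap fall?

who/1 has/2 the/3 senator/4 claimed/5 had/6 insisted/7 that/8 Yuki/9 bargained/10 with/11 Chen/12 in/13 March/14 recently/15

5

The displaced element is "who" (word 1).
It is linked across 1 clause boundary (Ø).
It functions as the subject of "insisted", so the gap sits immediately after word 5 ("claimed").
Base order: The senator has claimed that who had insisted that Yuki bargained with Chen in March recently.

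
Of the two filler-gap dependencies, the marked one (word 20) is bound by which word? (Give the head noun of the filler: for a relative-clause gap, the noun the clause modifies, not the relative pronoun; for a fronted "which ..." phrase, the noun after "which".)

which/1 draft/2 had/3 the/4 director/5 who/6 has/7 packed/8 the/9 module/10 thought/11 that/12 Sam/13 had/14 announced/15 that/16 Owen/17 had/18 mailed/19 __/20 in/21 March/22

2

The marked gap is the direct object of "mailed".
Its filler is the fronted wh-phrase "which draft", at word 2.
(The other dependency links word 5 to a gap after word 6.)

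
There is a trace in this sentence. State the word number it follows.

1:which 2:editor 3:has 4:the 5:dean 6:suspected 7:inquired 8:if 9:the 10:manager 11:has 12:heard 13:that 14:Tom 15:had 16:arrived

The displaced element is "which editor" (word 2).
It is linked across 1 clause boundary (Ø).
It functions as the subject of "inquired", so the gap sits immediately after word 6 ("suspected").
Base order: The dean has suspected which editor inquired if the manager has heard that Tom had arrived.

6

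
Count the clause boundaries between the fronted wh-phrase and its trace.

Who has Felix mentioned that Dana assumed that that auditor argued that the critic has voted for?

3

"who" is extracted from the PP object of "voted".
Boundaries crossed, outermost first: [that], [that], [that] — 3 in total.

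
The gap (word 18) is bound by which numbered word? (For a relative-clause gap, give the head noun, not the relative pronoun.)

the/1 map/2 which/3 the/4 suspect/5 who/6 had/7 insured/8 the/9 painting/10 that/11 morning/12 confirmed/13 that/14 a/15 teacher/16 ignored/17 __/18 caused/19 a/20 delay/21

The gap at 18 is the object of "ignored", inside a relative clause.
The relative pronoun is "which" (word 3); it is bound by the head noun immediately before it.
Its filler is the head noun "map", at word 2.

2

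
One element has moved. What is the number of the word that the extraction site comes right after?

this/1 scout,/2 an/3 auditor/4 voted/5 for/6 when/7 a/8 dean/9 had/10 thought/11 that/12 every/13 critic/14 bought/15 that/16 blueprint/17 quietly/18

6

The displaced element is "this scout" (word 2).
It functions as the object of the preposition "for" of "voted", so the gap sits immediately after word 6 ("for").
Base order: An auditor voted for this scout when a dean had thought that every critic bought that blueprint quietly.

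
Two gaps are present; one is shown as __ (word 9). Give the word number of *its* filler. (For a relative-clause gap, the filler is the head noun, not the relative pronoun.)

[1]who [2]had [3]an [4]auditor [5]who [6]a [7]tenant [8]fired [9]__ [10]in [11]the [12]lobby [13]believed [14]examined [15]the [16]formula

4

The marked gap is inside the relative clause, the direct object of "fired".
Its filler is the head noun "auditor" (via "who"), at word 4.
(The other dependency links word 1 to a gap after word 13.)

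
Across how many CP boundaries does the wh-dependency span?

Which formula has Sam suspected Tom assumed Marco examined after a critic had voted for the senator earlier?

"which formula" is extracted from the object of "examined".
Boundaries crossed, outermost first: [Ø], [Ø] — 2 in total.

2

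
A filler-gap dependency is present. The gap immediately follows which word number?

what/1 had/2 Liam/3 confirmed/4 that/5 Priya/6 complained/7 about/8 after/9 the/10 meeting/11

8

The displaced element is "what" (word 1).
It is linked across 1 clause boundary (that).
It functions as the object of the preposition "about" of "complained", so the gap sits immediately after word 8 ("about").
Base order: Liam had confirmed that Priya complained about what after the meeting.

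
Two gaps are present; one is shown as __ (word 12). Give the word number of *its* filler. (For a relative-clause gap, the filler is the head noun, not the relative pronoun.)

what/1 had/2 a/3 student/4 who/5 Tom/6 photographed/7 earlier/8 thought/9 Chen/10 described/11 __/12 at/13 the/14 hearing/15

1

The marked gap is the direct object of "described".
Its filler is the fronted wh-phrase "what", at word 1.
(The other dependency links word 4 to a gap after word 7.)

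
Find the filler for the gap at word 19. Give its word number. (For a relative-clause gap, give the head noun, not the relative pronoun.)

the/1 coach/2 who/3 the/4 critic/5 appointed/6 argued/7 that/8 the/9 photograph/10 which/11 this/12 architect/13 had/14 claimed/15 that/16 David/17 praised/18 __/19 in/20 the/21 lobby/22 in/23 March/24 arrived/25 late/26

The gap at 19 is the object of "praised", inside a relative clause.
The relative pronoun is "which" (word 11); it is bound by the head noun immediately before it.
Its filler is the head noun "photograph", at word 10.

10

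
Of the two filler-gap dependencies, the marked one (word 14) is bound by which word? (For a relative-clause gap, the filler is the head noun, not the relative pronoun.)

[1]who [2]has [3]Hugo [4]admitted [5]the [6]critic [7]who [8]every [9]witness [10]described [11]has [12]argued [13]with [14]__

1

The marked gap is the object of the preposition "with" of "argued".
Its filler is the fronted wh-phrase "who", at word 1.
(The other dependency links word 6 to a gap after word 10.)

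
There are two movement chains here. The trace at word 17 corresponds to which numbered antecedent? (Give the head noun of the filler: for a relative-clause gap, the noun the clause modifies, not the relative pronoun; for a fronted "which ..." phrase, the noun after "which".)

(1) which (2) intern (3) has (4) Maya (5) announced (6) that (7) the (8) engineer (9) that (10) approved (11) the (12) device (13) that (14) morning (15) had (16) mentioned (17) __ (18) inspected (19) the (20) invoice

The marked gap is the subject of "inspected".
Its filler is the fronted wh-phrase "which intern", at word 2.
(The other dependency links word 8 to a gap after word 9.)

2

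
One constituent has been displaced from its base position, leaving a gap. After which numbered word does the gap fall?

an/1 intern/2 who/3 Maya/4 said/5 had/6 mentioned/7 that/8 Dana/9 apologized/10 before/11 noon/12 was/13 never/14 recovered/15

5

The displaced element is "an intern" (word 2).
It is linked across 1 clause boundary (Ø).
It functions as the subject of "mentioned", so the gap sits immediately after word 5 ("said").
Base order: Maya said that an intern had mentioned that Dana apologized before noon.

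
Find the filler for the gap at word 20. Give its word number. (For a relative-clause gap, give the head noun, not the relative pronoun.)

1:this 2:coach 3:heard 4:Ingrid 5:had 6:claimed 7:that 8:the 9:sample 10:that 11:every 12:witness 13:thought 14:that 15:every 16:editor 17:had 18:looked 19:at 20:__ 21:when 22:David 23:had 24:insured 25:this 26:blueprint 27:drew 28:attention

The gap at 20 is the prepositional object of "looked", inside a relative clause.
The relative pronoun is "that" (word 10); it is bound by the head noun immediately before it.
Its filler is the head noun "sample", at word 9.

9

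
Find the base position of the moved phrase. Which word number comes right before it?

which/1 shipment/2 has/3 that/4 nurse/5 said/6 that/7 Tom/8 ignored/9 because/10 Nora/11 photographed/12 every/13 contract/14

The displaced element is "which shipment" (word 2).
It is linked across 1 clause boundary (that).
It functions as the direct object of "ignored", so the gap sits immediately after word 9 ("ignored").
Base order: That nurse has said that Tom ignored which shipment because Nora photographed every contract.

9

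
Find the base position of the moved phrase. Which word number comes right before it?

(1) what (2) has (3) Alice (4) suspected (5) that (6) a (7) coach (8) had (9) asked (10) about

The displaced element is "what" (word 1).
It is linked across 1 clause boundary (that).
It functions as the object of the preposition "about" of "asked", so the gap sits immediately after word 10 ("about").
Base order: Alice has suspected that a coach had asked about what.

10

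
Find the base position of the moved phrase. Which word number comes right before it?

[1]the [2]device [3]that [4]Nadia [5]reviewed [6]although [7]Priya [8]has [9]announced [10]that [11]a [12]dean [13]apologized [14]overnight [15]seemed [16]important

5

The displaced element is "the device" (word 2).
It functions as the direct object of "reviewed", so the gap sits immediately after word 5 ("reviewed").
Base order: Nadia reviewed the device although Priya has announced that a dean apologized overnight.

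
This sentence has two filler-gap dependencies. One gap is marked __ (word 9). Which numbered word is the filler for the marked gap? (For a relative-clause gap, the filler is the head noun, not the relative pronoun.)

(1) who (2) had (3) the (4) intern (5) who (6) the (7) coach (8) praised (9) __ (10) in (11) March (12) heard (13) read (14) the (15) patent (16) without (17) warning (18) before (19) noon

4

The marked gap is inside the relative clause, the direct object of "praised".
Its filler is the head noun "intern" (via "who"), at word 4.
(The other dependency links word 1 to a gap after word 12.)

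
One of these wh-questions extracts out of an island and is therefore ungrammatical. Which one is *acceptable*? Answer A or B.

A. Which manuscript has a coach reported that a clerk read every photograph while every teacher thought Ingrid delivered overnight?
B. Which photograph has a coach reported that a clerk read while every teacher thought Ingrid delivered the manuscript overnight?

B

In A, the wh-phrase is extracted from inside an adjunct island (introduced by "while"), which blocks movement.
In B, the extraction path crosses only that-complement boundaries, which are transparent.
So B is grammatical.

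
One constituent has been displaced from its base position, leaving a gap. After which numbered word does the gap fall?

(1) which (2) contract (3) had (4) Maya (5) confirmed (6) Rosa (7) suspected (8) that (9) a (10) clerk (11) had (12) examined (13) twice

The displaced element is "which contract" (word 2).
It is linked across 2 clause boundaries (Ø → that).
It functions as the direct object of "examined", so the gap sits immediately after word 12 ("examined").
Base order: Maya had confirmed Rosa suspected that a clerk had examined which contract twice.

12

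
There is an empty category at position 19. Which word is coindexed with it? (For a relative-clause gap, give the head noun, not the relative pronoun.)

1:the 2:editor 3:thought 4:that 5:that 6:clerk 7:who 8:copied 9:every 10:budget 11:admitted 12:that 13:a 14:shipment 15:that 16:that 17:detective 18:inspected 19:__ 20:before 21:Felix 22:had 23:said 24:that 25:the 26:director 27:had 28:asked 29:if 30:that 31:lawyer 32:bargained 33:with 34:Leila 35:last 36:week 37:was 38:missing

The gap at 19 is the object of "inspected", inside a relative clause.
The relative pronoun is "that" (word 15); it is bound by the head noun immediately before it.
Its filler is the head noun "shipment", at word 14.

14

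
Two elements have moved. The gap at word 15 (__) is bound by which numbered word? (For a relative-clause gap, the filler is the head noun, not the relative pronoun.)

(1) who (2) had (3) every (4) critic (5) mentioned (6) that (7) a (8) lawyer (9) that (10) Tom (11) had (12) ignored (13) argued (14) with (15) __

The marked gap is the object of the preposition "with" of "argued".
Its filler is the fronted wh-phrase "who", at word 1.
(The other dependency links word 8 to a gap after word 12.)

1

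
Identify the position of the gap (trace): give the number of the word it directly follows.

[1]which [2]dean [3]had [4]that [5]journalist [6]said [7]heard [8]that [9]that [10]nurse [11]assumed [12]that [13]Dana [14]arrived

6

The displaced element is "which dean" (word 2).
It is linked across 1 clause boundary (Ø).
It functions as the subject of "heard", so the gap sits immediately after word 6 ("said").
Base order: That journalist had said which dean heard that that nurse assumed that Dana arrived.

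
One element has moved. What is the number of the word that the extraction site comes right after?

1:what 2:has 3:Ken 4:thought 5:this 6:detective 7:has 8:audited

8

The displaced element is "what" (word 1).
It is linked across 1 clause boundary (Ø).
It functions as the direct object of "audited", so the gap sits immediately after word 8 ("audited").
Base order: Ken has thought this detective has audited what.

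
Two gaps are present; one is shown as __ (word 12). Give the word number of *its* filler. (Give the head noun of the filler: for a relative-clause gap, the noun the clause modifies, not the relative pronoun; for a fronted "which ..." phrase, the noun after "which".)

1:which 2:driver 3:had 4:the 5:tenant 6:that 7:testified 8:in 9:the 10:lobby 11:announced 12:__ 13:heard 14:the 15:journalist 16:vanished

2

The marked gap is the subject of "heard".
Its filler is the fronted wh-phrase "which driver", at word 2.
(The other dependency links word 5 to a gap after word 6.)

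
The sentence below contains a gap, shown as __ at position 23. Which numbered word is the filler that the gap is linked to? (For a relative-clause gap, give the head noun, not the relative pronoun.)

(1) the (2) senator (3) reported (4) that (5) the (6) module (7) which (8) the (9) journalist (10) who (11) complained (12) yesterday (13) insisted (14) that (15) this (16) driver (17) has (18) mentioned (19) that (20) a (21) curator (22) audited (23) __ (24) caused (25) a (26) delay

The gap at 23 is the object of "audited", inside a relative clause.
The relative pronoun is "which" (word 7); it is bound by the head noun immediately before it.
Its filler is the head noun "module", at word 6.

6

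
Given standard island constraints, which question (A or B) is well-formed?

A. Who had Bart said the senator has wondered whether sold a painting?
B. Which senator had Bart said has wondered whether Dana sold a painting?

In A, the wh-phrase is extracted from inside a wh-island (introduced by "whether"), which blocks movement.
In B, the extraction path crosses only that-complement boundaries, which are transparent.
So B is grammatical.

B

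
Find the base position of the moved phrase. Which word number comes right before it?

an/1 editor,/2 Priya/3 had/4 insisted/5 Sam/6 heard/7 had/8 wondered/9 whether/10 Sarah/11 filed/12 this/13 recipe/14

The displaced element is "an editor" (word 2).
It is linked across 2 clause boundaries (Ø → Ø).
It functions as the subject of "wondered", so the gap sits immediately after word 7 ("heard").
Base order: Priya had insisted Sam heard an editor had wondered whether Sarah filed this recipe.

7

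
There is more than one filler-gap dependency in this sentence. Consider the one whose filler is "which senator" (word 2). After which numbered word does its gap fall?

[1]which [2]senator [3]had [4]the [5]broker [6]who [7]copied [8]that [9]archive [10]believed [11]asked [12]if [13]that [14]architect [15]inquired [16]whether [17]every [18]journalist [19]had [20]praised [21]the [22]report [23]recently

10

The displaced element is "which senator" (word 2).
It is linked across 1 clause boundary (Ø).
It functions as the subject of "asked", so the gap sits immediately after word 10 ("believed").
Base order: The broker who copied that archive had believed that which senator asked if that architect inquired whether every journalist had praised the report recently.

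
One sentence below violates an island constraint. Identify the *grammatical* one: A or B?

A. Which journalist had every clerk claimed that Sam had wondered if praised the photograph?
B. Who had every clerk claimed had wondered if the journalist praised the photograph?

In A, the wh-phrase is extracted from inside a wh-island (introduced by "if"), which blocks movement.
In B, the extraction path crosses only that-complement boundaries, which are transparent.
So B is grammatical.

B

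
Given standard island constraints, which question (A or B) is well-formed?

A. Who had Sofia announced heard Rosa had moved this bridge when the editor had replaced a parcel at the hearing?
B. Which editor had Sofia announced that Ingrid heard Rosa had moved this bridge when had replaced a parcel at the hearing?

A

In B, the wh-phrase is extracted from inside an adjunct island (introduced by "when"), which blocks movement.
In A, the extraction path crosses only that-complement boundaries, which are transparent.
So A is grammatical.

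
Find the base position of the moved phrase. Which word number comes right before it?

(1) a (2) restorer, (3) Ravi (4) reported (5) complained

The displaced element is "a restorer" (word 2).
It is linked across 1 clause boundary (Ø).
It functions as the subject of "complained", so the gap sits immediately after word 4 ("reported").
Base order: Ravi reported that a restorer complained.

4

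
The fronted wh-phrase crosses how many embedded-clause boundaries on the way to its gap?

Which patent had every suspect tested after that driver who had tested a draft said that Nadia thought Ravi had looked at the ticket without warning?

0

"which patent" originates inside the matrix clause — no clause boundary is crossed.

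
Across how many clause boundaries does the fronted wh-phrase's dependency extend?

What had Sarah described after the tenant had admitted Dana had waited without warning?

"what" originates inside the matrix clause — no clause boundary is crossed.

0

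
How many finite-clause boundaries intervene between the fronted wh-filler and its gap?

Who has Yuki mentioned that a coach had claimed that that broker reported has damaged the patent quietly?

3

"who" is extracted from the subject of "damaged".
Boundaries crossed, outermost first: [that], [that], [Ø] — 3 in total.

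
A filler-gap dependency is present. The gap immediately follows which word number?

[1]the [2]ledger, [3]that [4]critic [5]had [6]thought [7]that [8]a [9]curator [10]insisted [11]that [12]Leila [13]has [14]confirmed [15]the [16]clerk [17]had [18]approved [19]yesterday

The displaced element is "the ledger" (word 2).
It is linked across 3 clause boundaries (that → that → Ø).
It functions as the direct object of "approved", so the gap sits immediately after word 18 ("approved").
Base order: That critic had thought that a curator insisted that Leila has confirmed the clerk had approved the ledger yesterday.

18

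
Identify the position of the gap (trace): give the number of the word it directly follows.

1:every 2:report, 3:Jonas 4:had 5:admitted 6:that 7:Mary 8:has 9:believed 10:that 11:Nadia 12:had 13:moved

13

The displaced element is "every report" (word 2).
It is linked across 2 clause boundaries (that → that).
It functions as the direct object of "moved", so the gap sits immediately after word 13 ("moved").
Base order: Jonas had admitted that Mary has believed that Nadia had moved every report.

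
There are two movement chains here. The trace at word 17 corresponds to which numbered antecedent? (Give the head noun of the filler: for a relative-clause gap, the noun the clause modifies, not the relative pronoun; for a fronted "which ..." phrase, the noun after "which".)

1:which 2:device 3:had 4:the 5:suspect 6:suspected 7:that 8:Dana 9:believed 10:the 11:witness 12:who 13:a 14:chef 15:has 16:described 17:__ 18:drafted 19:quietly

The marked gap is inside the relative clause, the direct object of "described".
Its filler is the head noun "witness" (via "who"), at word 11.
(The other dependency links word 2 to a gap after word 18.)

11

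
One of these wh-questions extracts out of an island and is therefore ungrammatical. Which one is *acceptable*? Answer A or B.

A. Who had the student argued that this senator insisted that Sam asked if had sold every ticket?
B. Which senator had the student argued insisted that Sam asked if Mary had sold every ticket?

B

In A, the wh-phrase is extracted from inside a wh-island (introduced by "if"), which blocks movement.
In B, the extraction path crosses only that-complement boundaries, which are transparent.
So B is grammatical.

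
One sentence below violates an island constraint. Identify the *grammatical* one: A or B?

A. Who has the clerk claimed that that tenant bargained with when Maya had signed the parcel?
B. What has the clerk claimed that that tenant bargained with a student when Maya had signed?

A

In B, the wh-phrase is extracted from inside an adjunct island (introduced by "when"), which blocks movement.
In A, the extraction path crosses only that-complement boundaries, which are transparent.
So A is grammatical.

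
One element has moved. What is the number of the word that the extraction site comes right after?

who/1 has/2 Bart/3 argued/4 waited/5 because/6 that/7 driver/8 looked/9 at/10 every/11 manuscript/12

4

The displaced element is "who" (word 1).
It is linked across 1 clause boundary (Ø).
It functions as the subject of "waited", so the gap sits immediately after word 4 ("argued").
Base order: Bart has argued that who waited because that driver looked at every manuscript.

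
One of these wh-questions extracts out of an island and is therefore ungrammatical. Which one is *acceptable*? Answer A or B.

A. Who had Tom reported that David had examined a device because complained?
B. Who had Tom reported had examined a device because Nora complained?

B

In A, the wh-phrase is extracted from inside an adjunct island (introduced by "because"), which blocks movement.
In B, the extraction path crosses only that-complement boundaries, which are transparent.
So B is grammatical.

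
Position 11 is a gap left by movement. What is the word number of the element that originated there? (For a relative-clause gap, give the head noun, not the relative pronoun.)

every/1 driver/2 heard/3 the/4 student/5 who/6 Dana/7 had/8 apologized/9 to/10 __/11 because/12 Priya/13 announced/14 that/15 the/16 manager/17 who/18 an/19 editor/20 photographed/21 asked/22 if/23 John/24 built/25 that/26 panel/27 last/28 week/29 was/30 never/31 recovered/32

5

The gap at 11 is the prepositional object of "apologized", inside a relative clause.
The relative pronoun is "who" (word 6); it is bound by the head noun immediately before it.
Its filler is the head noun "student", at word 5.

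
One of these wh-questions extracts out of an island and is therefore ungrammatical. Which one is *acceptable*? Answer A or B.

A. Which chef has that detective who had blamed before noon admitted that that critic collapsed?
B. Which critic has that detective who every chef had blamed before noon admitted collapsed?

In A, the wh-phrase is extracted from inside a complex-NP island (relative clause) (introduced by "who"), which blocks movement.
In B, the extraction path crosses only that-complement boundaries, which are transparent.
So B is grammatical.

B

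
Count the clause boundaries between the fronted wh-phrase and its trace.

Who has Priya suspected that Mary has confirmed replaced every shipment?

2

"who" is extracted from the subject of "replaced".
Boundaries crossed, outermost first: [that], [Ø] — 2 in total.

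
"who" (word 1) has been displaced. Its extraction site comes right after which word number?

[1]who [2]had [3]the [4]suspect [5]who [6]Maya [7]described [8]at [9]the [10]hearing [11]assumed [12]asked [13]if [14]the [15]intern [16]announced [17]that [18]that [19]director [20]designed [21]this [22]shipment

11

The displaced element is "who" (word 1).
It is linked across 1 clause boundary (Ø).
It functions as the subject of "asked", so the gap sits immediately after word 11 ("assumed").
Base order: The suspect who Maya described at the hearing had assumed who asked if the intern announced that that director designed this shipment.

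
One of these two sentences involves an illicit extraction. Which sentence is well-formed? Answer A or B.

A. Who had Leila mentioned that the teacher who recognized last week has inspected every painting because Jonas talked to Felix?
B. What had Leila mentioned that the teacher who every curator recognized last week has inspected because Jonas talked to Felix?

In A, the wh-phrase is extracted from inside a complex-NP island (relative clause) (introduced by "who"), which blocks movement.
In B, the extraction path crosses only that-complement boundaries, which are transparent.
So B is grammatical.

B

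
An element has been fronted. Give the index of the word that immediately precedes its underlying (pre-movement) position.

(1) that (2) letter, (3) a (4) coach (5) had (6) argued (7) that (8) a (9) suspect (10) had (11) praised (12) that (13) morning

11

The displaced element is "that letter" (word 2).
It is linked across 1 clause boundary (that).
It functions as the direct object of "praised", so the gap sits immediately after word 11 ("praised").
Base order: A coach had argued that a suspect had praised that letter that morning.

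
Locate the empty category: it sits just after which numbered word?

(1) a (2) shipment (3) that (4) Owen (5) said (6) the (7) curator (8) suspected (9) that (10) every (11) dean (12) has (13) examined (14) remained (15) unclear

The displaced element is "a shipment" (word 2).
It is linked across 2 clause boundaries (Ø → that).
It functions as the direct object of "examined", so the gap sits immediately after word 13 ("examined").
Base order: Owen said the curator suspected that every dean has examined a shipment.

13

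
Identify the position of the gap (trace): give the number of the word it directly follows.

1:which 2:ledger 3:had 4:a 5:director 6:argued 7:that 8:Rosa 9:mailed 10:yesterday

9

The displaced element is "which ledger" (word 2).
It is linked across 1 clause boundary (that).
It functions as the direct object of "mailed", so the gap sits immediately after word 9 ("mailed").
Base order: A director had argued that Rosa mailed which ledger yesterday.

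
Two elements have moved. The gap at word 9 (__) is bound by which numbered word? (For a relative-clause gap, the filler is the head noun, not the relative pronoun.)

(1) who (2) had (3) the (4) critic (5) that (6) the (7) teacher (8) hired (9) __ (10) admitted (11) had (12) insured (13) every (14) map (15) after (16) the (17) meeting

4

The marked gap is inside the relative clause, the direct object of "hired".
Its filler is the head noun "critic" (via "that"), at word 4.
(The other dependency links word 1 to a gap after word 10.)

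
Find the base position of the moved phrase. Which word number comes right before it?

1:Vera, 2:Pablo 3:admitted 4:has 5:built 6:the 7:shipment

3

The displaced element is "Vera" (word 1).
It is linked across 1 clause boundary (Ø).
It functions as the subject of "built", so the gap sits immediately after word 3 ("admitted").
Base order: Pablo admitted that Vera has built the shipment.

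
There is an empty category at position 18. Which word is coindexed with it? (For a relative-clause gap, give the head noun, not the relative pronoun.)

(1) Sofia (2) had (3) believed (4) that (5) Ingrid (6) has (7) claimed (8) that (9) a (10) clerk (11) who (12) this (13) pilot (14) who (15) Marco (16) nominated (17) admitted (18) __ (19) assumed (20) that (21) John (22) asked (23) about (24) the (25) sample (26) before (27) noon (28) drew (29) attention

10

The gap at 18 is the subject of "assumed", inside a relative clause.
The relative pronoun is "who" (word 11); it is bound by the head noun immediately before it.
Its filler is the head noun "clerk", at word 10.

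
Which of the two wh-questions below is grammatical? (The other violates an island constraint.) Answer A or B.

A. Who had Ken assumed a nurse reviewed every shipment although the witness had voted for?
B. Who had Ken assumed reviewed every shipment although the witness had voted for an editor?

B

In A, the wh-phrase is extracted from inside an adjunct island (introduced by "although"), which blocks movement.
In B, the extraction path crosses only that-complement boundaries, which are transparent.
So B is grammatical.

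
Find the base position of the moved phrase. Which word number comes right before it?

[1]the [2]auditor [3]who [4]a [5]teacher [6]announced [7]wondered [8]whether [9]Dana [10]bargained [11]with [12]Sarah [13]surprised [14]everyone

The displaced element is "the auditor" (word 2).
It is linked across 1 clause boundary (Ø).
It functions as the subject of "wondered", so the gap sits immediately after word 6 ("announced").
Base order: A teacher announced that the auditor wondered whether Dana bargained with Sarah.

6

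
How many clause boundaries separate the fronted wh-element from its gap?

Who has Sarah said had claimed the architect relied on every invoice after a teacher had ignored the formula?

"who" is extracted from the subject of "claimed".
Boundaries crossed, outermost first: [Ø] — 1 in total.

1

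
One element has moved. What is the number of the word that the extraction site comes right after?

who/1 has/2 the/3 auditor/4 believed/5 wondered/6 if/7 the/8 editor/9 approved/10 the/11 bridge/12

5

The displaced element is "who" (word 1).
It is linked across 1 clause boundary (Ø).
It functions as the subject of "wondered", so the gap sits immediately after word 5 ("believed").
Base order: The auditor has believed that who wondered if the editor approved the bridge.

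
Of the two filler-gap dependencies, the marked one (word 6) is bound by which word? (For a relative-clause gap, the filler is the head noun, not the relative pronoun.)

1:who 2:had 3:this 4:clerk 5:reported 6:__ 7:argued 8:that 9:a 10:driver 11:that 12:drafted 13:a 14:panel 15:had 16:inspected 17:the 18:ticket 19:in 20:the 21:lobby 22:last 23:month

1

The marked gap is the subject of "argued".
Its filler is the fronted wh-phrase "who", at word 1.
(The other dependency links word 10 to a gap after word 11.)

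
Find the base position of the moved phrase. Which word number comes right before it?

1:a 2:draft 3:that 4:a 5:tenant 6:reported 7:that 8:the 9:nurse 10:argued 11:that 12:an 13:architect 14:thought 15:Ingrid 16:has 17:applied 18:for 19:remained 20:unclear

18

The displaced element is "a draft" (word 2).
It is linked across 3 clause boundaries (that → that → Ø).
It functions as the object of the preposition "for" of "applied", so the gap sits immediately after word 18 ("for").
Base order: A tenant reported that the nurse argued that an architect thought Ingrid has applied for a draft.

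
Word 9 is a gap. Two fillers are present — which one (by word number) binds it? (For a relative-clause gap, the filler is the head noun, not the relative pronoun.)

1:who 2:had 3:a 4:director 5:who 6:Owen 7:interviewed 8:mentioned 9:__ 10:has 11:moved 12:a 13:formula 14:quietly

1

The marked gap is the subject of "moved".
Its filler is the fronted wh-phrase "who", at word 1.
(The other dependency links word 4 to a gap after word 7.)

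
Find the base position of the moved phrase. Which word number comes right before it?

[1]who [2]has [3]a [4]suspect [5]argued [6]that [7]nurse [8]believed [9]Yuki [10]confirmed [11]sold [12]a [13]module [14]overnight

The displaced element is "who" (word 1).
It is linked across 3 clause boundaries (Ø → Ø → Ø).
It functions as the subject of "sold", so the gap sits immediately after word 10 ("confirmed").
Base order: A suspect has argued that nurse believed Yuki confirmed who sold a module overnight.

10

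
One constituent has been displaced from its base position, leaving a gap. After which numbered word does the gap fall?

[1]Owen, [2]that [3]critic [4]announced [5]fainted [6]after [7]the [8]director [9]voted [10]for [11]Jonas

The displaced element is "Owen" (word 1).
It is linked across 1 clause boundary (Ø).
It functions as the subject of "fainted", so the gap sits immediately after word 4 ("announced").
Base order: That critic announced that Owen fainted after the director voted for Jonas.

4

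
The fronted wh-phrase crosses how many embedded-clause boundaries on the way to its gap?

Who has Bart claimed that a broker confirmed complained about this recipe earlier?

"who" is extracted from the subject of "complained".
Boundaries crossed, outermost first: [that], [Ø] — 2 in total.

2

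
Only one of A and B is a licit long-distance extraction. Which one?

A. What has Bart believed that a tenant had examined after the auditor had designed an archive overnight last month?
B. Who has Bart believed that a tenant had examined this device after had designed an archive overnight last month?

A

In B, the wh-phrase is extracted from inside an adjunct island (introduced by "after"), which blocks movement.
In A, the extraction path crosses only that-complement boundaries, which are transparent.
So A is grammatical.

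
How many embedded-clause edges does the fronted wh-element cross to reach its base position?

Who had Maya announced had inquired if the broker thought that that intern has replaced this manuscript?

"who" is extracted from the subject of "inquired".
Boundaries crossed, outermost first: [Ø] — 1 in total.

1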